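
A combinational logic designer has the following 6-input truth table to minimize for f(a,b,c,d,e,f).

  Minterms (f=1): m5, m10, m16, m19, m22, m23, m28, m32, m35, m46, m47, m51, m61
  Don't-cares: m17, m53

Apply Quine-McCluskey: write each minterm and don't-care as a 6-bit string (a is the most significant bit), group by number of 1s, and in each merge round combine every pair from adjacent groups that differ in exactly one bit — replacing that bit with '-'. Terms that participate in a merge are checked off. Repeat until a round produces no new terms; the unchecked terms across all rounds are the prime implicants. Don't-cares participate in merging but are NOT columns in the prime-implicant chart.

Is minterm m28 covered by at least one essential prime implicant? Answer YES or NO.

Round 0: 000101 001010 010000✓ 010001✓ 010011✓ 010110✓ 010111✓ 011100 100000 100011✓ 101110✓ 101111✓ 110011✓ 110101✓ 111101✓
Round 1: -10011 010-11 0100-1 01000- 01011- 1-0011 10111- 11-101
PIs = {-10011, 000101, 001010, 010-11, 0100-1, 01000-, 01011-, 011100, 1-0011, 100000, 10111-, 11-101}
Coverage chart:
  m5: 000101 ←essential
  m10: 001010 ←essential
  m16: 01000- ←essential
  m19: -10011,010-11,0100-1
  m22: 01011- ←essential
  m23: 010-11,01011-
  m28: 011100 ←essential
  m32: 100000 ←essential
  m35: 1-0011 ←essential
  m46: 10111- ←essential
  m47: 10111- ←essential
  m51: -10011,1-0011
  m61: 11-101 ←essential
Essential: 000101, 001010, 01000-, 01011-, 011100, 1-0011, 100000, 10111-, 11-101

YES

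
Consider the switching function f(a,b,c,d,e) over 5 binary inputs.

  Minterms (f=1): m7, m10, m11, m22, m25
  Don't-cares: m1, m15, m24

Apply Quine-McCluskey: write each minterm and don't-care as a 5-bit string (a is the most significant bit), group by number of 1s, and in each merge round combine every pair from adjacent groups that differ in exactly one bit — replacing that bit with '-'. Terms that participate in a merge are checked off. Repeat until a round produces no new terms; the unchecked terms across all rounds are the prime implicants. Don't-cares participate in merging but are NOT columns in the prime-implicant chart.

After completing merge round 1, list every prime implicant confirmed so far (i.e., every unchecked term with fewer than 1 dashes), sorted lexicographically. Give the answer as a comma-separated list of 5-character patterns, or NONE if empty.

00001, 10110

Round 0: 00001 00111✓ 01010✓ 01011✓ 01111✓ 10110 11000✓ 11001✓
Round 1: 0-111 01-11 0101- 1100-
PIs = {0-111, 00001, 01-11, 0101-, 10110, 1100-}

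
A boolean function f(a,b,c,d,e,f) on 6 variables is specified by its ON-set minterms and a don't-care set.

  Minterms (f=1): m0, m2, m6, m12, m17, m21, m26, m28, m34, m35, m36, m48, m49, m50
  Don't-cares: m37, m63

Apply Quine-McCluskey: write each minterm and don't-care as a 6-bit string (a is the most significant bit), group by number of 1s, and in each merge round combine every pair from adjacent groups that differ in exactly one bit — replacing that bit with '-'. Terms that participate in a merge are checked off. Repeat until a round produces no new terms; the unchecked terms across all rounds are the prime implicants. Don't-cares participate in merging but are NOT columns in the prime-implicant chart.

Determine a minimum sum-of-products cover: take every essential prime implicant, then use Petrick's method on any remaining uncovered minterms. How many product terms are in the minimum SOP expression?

size-2^0 implicants → 000000(✓)  000010(✓)  000110(✓)  001100(✓)  010001(✓)  010101(✓)  011010  011100(✓)  100010(✓)  100011(✓)  100100(✓)  100101(✓)  110000(✓)  110001(✓)  110010(✓)  111111
size-2^1 implicants → -00010  -10001  0-1100  000-10  0000-0  010-01  1-0010  10001-  10010-  1100-0  11000-
Unchecked terms (primes): -00010, -10001, 0-1100, 000-10, 0000-0, 010-01, 011010, 1-0010, 10001-, 10010-, 1100-0, 11000-, 111111
Minterm coverage:
  m0 ⊆ 0000-0 [E]
  m2 ⊆ -00010,000-10,0000-0
  m6 ⊆ 000-10 [E]
  m12 ⊆ 0-1100 [E]
  m17 ⊆ -10001,010-01
  m21 ⊆ 010-01 [E]
  m26 ⊆ 011010 [E]
  m28 ⊆ 0-1100 [E]
  m34 ⊆ -00010,1-0010,10001-
  m35 ⊆ 10001- [E]
  m36 ⊆ 10010- [E]
  m48 ⊆ 1100-0,11000-
  m49 ⊆ -10001,11000-
  m50 ⊆ 1-0010,1100-0
E = {0-1100, 000-10, 0000-0, 010-01, 011010, 10001-, 10010-}
Petrick residual → -10001, 1100-0
Cover = bc'd'e'f + a'cde'f' + a'b'c'ef' + a'b'c'd'f' + a'bc'e'f + a'bcd'ef' + ab'c'd'e + ab'c'de' + abc'd'f'  |cover|=9

9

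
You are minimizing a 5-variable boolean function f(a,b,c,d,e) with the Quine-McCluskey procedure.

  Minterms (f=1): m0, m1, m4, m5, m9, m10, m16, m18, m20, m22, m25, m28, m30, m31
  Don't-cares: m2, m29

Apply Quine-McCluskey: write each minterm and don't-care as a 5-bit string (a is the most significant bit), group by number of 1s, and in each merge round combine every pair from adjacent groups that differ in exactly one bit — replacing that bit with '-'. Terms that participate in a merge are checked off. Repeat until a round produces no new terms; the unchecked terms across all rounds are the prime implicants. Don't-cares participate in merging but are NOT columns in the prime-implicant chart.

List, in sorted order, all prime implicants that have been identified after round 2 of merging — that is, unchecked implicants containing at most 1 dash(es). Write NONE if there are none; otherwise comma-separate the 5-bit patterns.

-1001, 0-001, 0-010, 11-01

[col 0] 00000*, 00001*, 00010*, 00100*, 00101*, 01001*, 01010*, 10000*, 10010*, 10100*, 10110*, 11001*, 11100*, 11101*, 11110*, 11111*
[col 1] -0000*, -0010*, -0100*, -1001, 0-001, 0-010, 00-00*, 00-01*, 000-0*, 0000-*, 0010-*, 1-100*, 1-110*, 10-00*, 10-10*, 100-0*, 101-0*, 11-01, 111-0*, 111-1*, 1110-*, 1111-*
[col 2] -0-00, -00-0, 00-0-, 1-1-0, 10--0, 111--
Prime implicants: -0-00, -00-0, -1001, 0-001, 0-010, 00-0-, 1-1-0, 10--0, 11-01, 111--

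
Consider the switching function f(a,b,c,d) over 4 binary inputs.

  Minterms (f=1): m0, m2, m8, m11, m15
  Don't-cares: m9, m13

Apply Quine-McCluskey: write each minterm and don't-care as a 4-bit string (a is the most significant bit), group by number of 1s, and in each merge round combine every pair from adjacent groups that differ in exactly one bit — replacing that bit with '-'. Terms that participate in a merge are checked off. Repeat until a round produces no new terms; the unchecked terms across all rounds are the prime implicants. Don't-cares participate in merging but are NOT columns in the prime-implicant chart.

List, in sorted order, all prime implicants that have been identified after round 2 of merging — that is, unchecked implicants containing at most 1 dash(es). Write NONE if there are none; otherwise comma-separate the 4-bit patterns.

-000, 00-0, 100-

Round 0: 0000✓ 0010✓ 1000✓ 1001✓ 1011✓ 1101✓ 1111✓
Round 1: -000 00-0 1-01✓ 1-11✓ 10-1✓ 100- 11-1✓
Round 2: 1--1
PIs = {-000, 00-0, 1--1, 100-}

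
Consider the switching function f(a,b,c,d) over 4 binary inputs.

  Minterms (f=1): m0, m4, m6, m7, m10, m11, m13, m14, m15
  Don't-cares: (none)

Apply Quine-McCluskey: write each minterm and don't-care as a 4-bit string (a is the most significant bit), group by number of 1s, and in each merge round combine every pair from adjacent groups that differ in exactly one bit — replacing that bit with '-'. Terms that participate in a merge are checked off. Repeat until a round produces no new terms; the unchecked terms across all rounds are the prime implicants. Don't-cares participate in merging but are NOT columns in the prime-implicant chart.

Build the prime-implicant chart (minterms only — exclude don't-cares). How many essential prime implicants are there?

4

size-2^0 implicants → 0000(✓)  0100(✓)  0110(✓)  0111(✓)  1010(✓)  1011(✓)  1101(✓)  1110(✓)  1111(✓)
size-2^1 implicants → -110(✓)  -111(✓)  0-00  01-0  011-(✓)  1-10(✓)  1-11(✓)  101-(✓)  11-1  111-(✓)
size-2^2 implicants → -11-  1-1-
Unchecked terms (primes): -11-, 0-00, 01-0, 1-1-, 11-1
Minterm coverage:
  m0 ⊆ 0-00 [E]
  m4 ⊆ 0-00,01-0
  m6 ⊆ -11-,01-0
  m7 ⊆ -11- [E]
  m10 ⊆ 1-1- [E]
  m11 ⊆ 1-1- [E]
  m13 ⊆ 11-1 [E]
  m14 ⊆ -11-,1-1-
  m15 ⊆ -11-,1-1-,11-1
E = {-11-, 0-00, 1-1-, 11-1}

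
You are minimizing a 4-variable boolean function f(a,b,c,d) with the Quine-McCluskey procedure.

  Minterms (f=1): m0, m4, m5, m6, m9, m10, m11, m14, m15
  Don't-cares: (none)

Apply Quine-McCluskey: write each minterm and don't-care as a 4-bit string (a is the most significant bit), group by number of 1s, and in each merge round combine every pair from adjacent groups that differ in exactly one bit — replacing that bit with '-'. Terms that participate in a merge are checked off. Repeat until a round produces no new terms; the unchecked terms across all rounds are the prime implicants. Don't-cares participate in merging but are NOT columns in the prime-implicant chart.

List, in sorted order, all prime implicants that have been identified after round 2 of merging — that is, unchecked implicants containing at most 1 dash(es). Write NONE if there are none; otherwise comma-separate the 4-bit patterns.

size-2^0 implicants → 0000(✓)  0100(✓)  0101(✓)  0110(✓)  1001(✓)  1010(✓)  1011(✓)  1110(✓)  1111(✓)
size-2^1 implicants → -110  0-00  01-0  010-  1-10(✓)  1-11(✓)  10-1  101-(✓)  111-(✓)
size-2^2 implicants → 1-1-
Unchecked terms (primes): -110, 0-00, 01-0, 010-, 1-1-, 10-1

-110, 0-00, 01-0, 010-, 10-1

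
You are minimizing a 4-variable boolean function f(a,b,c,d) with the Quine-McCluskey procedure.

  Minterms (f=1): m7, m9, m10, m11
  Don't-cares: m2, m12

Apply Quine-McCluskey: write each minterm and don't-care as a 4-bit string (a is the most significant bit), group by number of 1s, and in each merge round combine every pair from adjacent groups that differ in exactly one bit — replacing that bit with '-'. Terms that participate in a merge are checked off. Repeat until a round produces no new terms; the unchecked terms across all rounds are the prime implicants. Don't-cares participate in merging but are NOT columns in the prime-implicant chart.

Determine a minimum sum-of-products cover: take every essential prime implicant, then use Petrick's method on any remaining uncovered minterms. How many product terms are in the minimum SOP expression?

size-2^0 implicants → 0010(✓)  0111  1001(✓)  1010(✓)  1011(✓)  1100
size-2^1 implicants → -010  10-1  101-
Unchecked terms (primes): -010, 0111, 10-1, 101-, 1100
Minterm coverage:
  m7 ⊆ 0111 [E]
  m9 ⊆ 10-1 [E]
  m10 ⊆ -010,101-
  m11 ⊆ 10-1,101-
E = {0111, 10-1}
Petrick residual → -010
Cover = b'cd' + a'bcd + ab'd  |cover|=3

3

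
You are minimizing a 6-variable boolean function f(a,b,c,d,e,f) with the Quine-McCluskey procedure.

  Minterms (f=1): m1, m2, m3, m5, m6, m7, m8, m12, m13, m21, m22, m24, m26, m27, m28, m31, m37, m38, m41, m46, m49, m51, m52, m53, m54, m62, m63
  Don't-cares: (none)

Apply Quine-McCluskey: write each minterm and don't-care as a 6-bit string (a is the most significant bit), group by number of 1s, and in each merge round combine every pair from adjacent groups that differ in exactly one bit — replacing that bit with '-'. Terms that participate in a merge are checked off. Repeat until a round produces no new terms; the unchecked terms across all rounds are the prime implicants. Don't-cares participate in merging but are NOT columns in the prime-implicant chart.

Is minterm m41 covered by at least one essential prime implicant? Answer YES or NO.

[col 0] 000001*, 000010*, 000011*, 000101*, 000110*, 000111*, 001000*, 001100*, 001101*, 010101*, 010110*, 011000*, 011010*, 011011*, 011100*, 011111*, 100101*, 100110*, 101001, 101110*, 110001*, 110011*, 110100*, 110101*, 110110*, 111110*, 111111*
[col 1] -00101*, -00110*, -10101*, -10110*, -11111, 0-0101*, 0-0110*, 0-1000*, 0-1100*, 00-101, 000-01*, 000-10*, 000-11*, 0000-1*, 00001-*, 0001-1*, 00011-*, 001-00*, 00110-, 011-00*, 011-11, 0110-0, 01101-, 1-0101*, 1-0110*, 1-1110*, 10-110*, 11-110*, 110-01, 1100-1, 1101-0, 11010-, 11111-
[col 2] --0101, --0110, 0-1-00, 000--1, 000-1-, 1--110
Prime implicants: --0101, --0110, -11111, 0-1-00, 00-101, 000--1, 000-1-, 00110-, 011-11, 0110-0, 01101-, 1--110, 101001, 110-01, 1100-1, 1101-0, 11010-, 11111-
PI chart (minterm → PIs covering it):
  1 | 000--1  (sole → essential)
  2 | 000-1-  (sole → essential)
  3 | 000--1,000-1-
  5 | --0101,00-101,000--1
  6 | --0110,000-1-
  7 | 000--1,000-1-
  8 | 0-1-00  (sole → essential)
  12 | 0-1-00,00110-
  13 | 00-101,00110-
  21 | --0101  (sole → essential)
  22 | --0110  (sole → essential)
  24 | 0-1-00,0110-0
  26 | 0110-0,01101-
  27 | 011-11,01101-
  28 | 0-1-00  (sole → essential)
  31 | -11111,011-11
  37 | --0101  (sole → essential)
  38 | --0110,1--110
  41 | 101001  (sole → essential)
  46 | 1--110  (sole → essential)
  49 | 110-01,1100-1
  51 | 1100-1  (sole → essential)
  52 | 1101-0,11010-
  53 | --0101,110-01,11010-
  54 | --0110,1--110,1101-0
  62 | 1--110,11111-
  63 | -11111,11111-
Essential prime implicants: --0101, --0110, 0-1-00, 000--1, 000-1-, 1--110, 101001, 1100-1

YES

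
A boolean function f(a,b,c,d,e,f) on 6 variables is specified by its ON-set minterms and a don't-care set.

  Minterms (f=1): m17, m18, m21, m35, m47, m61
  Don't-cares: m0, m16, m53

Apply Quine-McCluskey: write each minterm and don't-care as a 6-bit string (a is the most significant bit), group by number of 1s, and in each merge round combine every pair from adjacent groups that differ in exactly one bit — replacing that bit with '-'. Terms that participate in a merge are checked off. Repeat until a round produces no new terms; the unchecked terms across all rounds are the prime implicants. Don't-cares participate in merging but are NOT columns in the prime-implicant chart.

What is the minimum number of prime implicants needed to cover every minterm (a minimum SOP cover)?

Round 0: 000000✓ 010000✓ 010001✓ 010010✓ 010101✓ 100011 101111 110101✓ 111101✓
Round 1: -10101 0-0000 010-01 0100-0 01000- 11-101
PIs = {-10101, 0-0000, 010-01, 0100-0, 01000-, 100011, 101111, 11-101}
Coverage chart:
  m17: 010-01,01000-
  m18: 0100-0 ←essential
  m21: -10101,010-01
  m35: 100011 ←essential
  m47: 101111 ←essential
  m61: 11-101 ←essential
Essential: 0100-0, 100011, 101111, 11-101
Petrick residual → 010-01
Min cover (5 terms): a'bc'e'f + a'bc'd'f' + ab'c'd'ef + ab'cdef + abde'f

5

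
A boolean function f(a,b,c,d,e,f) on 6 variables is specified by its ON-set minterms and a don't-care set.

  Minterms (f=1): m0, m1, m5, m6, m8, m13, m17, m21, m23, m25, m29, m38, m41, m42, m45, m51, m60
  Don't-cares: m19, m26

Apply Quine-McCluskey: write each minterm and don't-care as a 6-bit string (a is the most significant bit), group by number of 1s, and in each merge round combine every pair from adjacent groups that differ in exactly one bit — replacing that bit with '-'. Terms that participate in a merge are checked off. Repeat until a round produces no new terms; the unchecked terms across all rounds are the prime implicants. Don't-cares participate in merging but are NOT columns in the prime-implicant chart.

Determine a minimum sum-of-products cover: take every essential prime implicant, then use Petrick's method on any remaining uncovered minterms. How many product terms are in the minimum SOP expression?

10

Round 0: 000000✓ 000001✓ 000101✓ 000110✓ 001000✓ 001101✓ 010001✓ 010011✓ 010101✓ 010111✓ 011001✓ 011010 011101✓ 100110✓ 101001✓ 101010 101101✓ 110011✓ 111100
Round 1: -00110 -01101 -10011 0-0001✓ 0-0101✓ 0-1101✓ 00-000 00-101✓ 000-01✓ 00000- 01-001✓ 01-101✓ 010-01✓ 010-11✓ 0100-1✓ 0101-1✓ 011-01✓ 101-01
Round 2: 0--101 0-0-01 01--01 010--1
PIs = {-00110, -01101, -10011, 0--101, 0-0-01, 00-000, 00000-, 01--01, 010--1, 011010, 101-01, 101010, 111100}
Coverage chart:
  m0: 00-000,00000-
  m1: 0-0-01,00000-
  m5: 0--101,0-0-01
  m6: -00110 ←essential
  m8: 00-000 ←essential
  m13: -01101,0--101
  m17: 0-0-01,01--01,010--1
  m21: 0--101,0-0-01,01--01,010--1
  m23: 010--1 ←essential
  m25: 01--01 ←essential
  m29: 0--101,01--01
  m38: -00110 ←essential
  m41: 101-01 ←essential
  m42: 101010 ←essential
  m45: -01101,101-01
  m51: -10011 ←essential
  m60: 111100 ←essential
Essential: -00110, -10011, 00-000, 01--01, 010--1, 101-01, 101010, 111100
Petrick residual → -01101, 0-0-01
Min cover (10 terms): b'c'def' + b'cde'f + bc'd'ef + a'c'e'f + a'b'd'e'f' + a'be'f + a'bc'f + ab'ce'f + ab'cd'ef' + abcde'f'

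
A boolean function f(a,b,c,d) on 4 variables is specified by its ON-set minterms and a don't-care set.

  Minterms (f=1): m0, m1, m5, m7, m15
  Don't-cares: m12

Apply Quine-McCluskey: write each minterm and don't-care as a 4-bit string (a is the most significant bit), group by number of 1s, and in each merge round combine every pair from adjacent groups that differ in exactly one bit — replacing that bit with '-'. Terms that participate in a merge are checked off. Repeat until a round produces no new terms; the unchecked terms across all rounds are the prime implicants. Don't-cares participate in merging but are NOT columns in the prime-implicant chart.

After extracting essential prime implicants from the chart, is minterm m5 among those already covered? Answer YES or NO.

NO

[col 0] 0000*, 0001*, 0101*, 0111*, 1100, 1111*
[col 1] -111, 0-01, 000-, 01-1
Prime implicants: -111, 0-01, 000-, 01-1, 1100
PI chart (minterm → PIs covering it):
  0 | 000-  (sole → essential)
  1 | 0-01,000-
  5 | 0-01,01-1
  7 | -111,01-1
  15 | -111  (sole → essential)
Essential prime implicants: -111, 000-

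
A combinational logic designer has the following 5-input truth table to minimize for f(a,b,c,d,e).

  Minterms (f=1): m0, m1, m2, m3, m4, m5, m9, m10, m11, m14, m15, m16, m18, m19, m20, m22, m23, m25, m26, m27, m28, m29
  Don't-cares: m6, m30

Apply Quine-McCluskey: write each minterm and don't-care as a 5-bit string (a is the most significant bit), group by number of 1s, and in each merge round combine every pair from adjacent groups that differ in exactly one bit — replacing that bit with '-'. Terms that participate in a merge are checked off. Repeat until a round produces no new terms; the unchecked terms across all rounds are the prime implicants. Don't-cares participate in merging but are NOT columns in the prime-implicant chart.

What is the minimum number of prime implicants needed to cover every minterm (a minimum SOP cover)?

7

[col 0] 00000*, 00001*, 00010*, 00011*, 00100*, 00101*, 00110*, 01001*, 01010*, 01011*, 01110*, 01111*, 10000*, 10010*, 10011*, 10100*, 10110*, 10111*, 11001*, 11010*, 11011*, 11100*, 11101*, 11110*
[col 1] -0000*, -0010*, -0011*, -0100*, -0110*, -1001*, -1010*, -1011*, -1110*, 0-001*, 0-010*, 0-011*, 0-110*, 00-00*, 00-01*, 00-10*, 000-0*, 000-1*, 0000-*, 0001-*, 001-0*, 0010-*, 01-10*, 01-11*, 010-1*, 0101-*, 0111-*, 1-010*, 1-011*, 1-100*, 1-110*, 10-00*, 10-10*, 10-11*, 100-0*, 1001-*, 101-0*, 1011-*, 11-01, 11-10*, 110-1*, 1101-*, 111-0*, 1110-
[col 2] --010*, --011*, --110*, -0-00*, -0-10*, -00-0*, -001-*, -01-0*, -1-10*, -10-1, -101-*, 0--10*, 0-0-1, 0-01-*, 00--0*, 00-0-, 000--, 01-1-, 1--10*, 1-01-*, 1-1-0, 10--0*, 10-1-
[col 3] ---10, --01-, -0--0
Prime implicants: ---10, --01-, -0--0, -10-1, 0-0-1, 00-0-, 000--, 01-1-, 1-1-0, 10-1-, 11-01, 1110-
PI chart (minterm → PIs covering it):
  0 | -0--0,00-0-,000--
  1 | 0-0-1,00-0-,000--
  2 | ---10,--01-,-0--0,000--
  3 | --01-,0-0-1,000--
  4 | -0--0,00-0-
  5 | 00-0-  (sole → essential)
  9 | -10-1,0-0-1
  10 | ---10,--01-,01-1-
  11 | --01-,-10-1,0-0-1,01-1-
  14 | ---10,01-1-
  15 | 01-1-  (sole → essential)
  16 | -0--0  (sole → essential)
  18 | ---10,--01-,-0--0,10-1-
  19 | --01-,10-1-
  20 | -0--0,1-1-0
  22 | ---10,-0--0,1-1-0,10-1-
  23 | 10-1-  (sole → essential)
  25 | -10-1,11-01
  26 | ---10,--01-
  27 | --01-,-10-1
  28 | 1-1-0,1110-
  29 | 11-01,1110-
Essential prime implicants: -0--0, 00-0-, 01-1-, 10-1-
Petrick residual → --01-, -10-1, 1110-
Minimum SOP uses 7 PIs: c'd + b'e' + bc'e + a'b'd' + a'bd + ab'd + abcd'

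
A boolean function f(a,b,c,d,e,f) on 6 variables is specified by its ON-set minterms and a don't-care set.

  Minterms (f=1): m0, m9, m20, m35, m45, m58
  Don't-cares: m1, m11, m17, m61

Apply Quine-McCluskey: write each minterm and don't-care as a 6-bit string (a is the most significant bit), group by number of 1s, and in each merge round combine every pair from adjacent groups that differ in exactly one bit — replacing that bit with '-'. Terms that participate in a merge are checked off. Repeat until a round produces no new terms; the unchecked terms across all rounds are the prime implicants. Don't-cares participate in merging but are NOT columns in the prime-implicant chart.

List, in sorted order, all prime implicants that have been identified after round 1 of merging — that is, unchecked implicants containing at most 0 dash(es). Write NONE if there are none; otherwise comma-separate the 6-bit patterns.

Round 0: 000000✓ 000001✓ 001001✓ 001011✓ 010001✓ 010100 100011 101101✓ 111010 111101✓
Round 1: 0-0001 00-001 00000- 0010-1 1-1101
PIs = {0-0001, 00-001, 00000-, 0010-1, 010100, 1-1101, 100011, 111010}

010100, 100011, 111010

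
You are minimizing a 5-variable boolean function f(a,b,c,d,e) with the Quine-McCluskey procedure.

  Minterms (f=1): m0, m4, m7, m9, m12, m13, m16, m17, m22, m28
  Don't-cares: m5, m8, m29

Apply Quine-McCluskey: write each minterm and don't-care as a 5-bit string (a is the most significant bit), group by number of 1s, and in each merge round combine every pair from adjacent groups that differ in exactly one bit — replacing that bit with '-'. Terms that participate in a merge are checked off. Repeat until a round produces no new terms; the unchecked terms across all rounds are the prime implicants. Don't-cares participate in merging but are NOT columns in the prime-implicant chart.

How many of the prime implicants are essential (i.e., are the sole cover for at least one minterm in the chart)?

size-2^0 implicants → 00000(✓)  00100(✓)  00101(✓)  00111(✓)  01000(✓)  01001(✓)  01100(✓)  01101(✓)  10000(✓)  10001(✓)  10110  11100(✓)  11101(✓)
size-2^1 implicants → -0000  -1100(✓)  -1101(✓)  0-000(✓)  0-100(✓)  0-101(✓)  00-00(✓)  001-1  0010-(✓)  01-00(✓)  01-01(✓)  0100-(✓)  0110-(✓)  1000-  1110-(✓)
size-2^2 implicants → -110-  0--00  0-10-  01-0-
Unchecked terms (primes): -0000, -110-, 0--00, 0-10-, 001-1, 01-0-, 1000-, 10110
Minterm coverage:
  m0 ⊆ -0000,0--00
  m4 ⊆ 0--00,0-10-
  m7 ⊆ 001-1 [E]
  m9 ⊆ 01-0- [E]
  m12 ⊆ -110-,0--00,0-10-,01-0-
  m13 ⊆ -110-,0-10-,01-0-
  m16 ⊆ -0000,1000-
  m17 ⊆ 1000- [E]
  m22 ⊆ 10110 [E]
  m28 ⊆ -110- [E]
E = {-110-, 001-1, 01-0-, 1000-, 10110}

5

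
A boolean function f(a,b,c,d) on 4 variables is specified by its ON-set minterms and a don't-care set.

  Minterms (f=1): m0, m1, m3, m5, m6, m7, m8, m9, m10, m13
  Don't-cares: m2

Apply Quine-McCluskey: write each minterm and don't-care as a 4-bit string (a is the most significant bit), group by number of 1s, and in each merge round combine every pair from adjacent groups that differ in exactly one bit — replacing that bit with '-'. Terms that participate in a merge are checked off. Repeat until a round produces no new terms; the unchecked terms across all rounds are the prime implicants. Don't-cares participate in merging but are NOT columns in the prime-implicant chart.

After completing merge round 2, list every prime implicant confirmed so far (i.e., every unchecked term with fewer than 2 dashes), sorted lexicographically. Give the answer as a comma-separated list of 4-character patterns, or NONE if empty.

NONE

[col 0] 0000*, 0001*, 0010*, 0011*, 0101*, 0110*, 0111*, 1000*, 1001*, 1010*, 1101*
[col 1] -000*, -001*, -010*, -101*, 0-01*, 0-10*, 0-11*, 00-0*, 00-1*, 000-*, 001-*, 01-1*, 011-*, 1-01*, 10-0*, 100-*
[col 2] --01, -0-0, -00-, 0--1, 0-1-, 00--
Prime implicants: --01, -0-0, -00-, 0--1, 0-1-, 00--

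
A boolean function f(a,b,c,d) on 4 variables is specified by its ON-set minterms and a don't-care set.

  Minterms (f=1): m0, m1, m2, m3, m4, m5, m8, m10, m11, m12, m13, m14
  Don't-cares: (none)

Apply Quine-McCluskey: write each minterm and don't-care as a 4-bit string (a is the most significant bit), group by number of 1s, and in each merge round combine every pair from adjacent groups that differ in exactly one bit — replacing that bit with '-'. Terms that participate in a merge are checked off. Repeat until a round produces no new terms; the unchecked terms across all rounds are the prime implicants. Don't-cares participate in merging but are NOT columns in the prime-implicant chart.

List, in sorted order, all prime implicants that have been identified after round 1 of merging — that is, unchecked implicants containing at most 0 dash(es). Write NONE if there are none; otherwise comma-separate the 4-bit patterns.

[col 0] 0000*, 0001*, 0010*, 0011*, 0100*, 0101*, 1000*, 1010*, 1011*, 1100*, 1101*, 1110*
[col 1] -000*, -010*, -011*, -100*, -101*, 0-00*, 0-01*, 00-0*, 00-1*, 000-*, 001-*, 010-*, 1-00*, 1-10*, 10-0*, 101-*, 11-0*, 110-*
[col 2] --00, -0-0, -01-, -10-, 0-0-, 00--, 1--0
Prime implicants: --00, -0-0, -01-, -10-, 0-0-, 00--, 1--0

NONE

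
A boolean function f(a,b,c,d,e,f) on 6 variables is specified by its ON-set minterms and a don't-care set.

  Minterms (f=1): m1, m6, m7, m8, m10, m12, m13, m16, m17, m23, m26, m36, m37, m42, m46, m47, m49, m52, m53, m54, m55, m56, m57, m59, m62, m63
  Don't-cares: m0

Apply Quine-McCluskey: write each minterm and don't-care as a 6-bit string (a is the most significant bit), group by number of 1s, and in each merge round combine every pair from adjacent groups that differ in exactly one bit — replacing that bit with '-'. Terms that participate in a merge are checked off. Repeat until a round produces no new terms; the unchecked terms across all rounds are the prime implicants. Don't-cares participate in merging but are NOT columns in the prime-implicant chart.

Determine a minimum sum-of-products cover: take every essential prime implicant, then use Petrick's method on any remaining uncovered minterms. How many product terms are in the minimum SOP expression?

13

size-2^0 implicants → 000000(✓)  000001(✓)  000110(✓)  000111(✓)  001000(✓)  001010(✓)  001100(✓)  001101(✓)  010000(✓)  010001(✓)  010111(✓)  011010(✓)  100100(✓)  100101(✓)  101010(✓)  101110(✓)  101111(✓)  110001(✓)  110100(✓)  110101(✓)  110110(✓)  110111(✓)  111000(✓)  111001(✓)  111011(✓)  111110(✓)  111111(✓)
size-2^1 implicants → -01010  -10001  -10111  0-0000(✓)  0-0001(✓)  0-0111  0-1010  00-000  00000-(✓)  00011-  001-00  0010-0  00110-  01000-(✓)  1-0100(✓)  1-0101(✓)  1-1110(✓)  1-1111(✓)  10010-(✓)  101-10  10111-(✓)  11-001  11-110(✓)  11-111(✓)  110-01  1101-0(✓)  1101-1(✓)  11010-(✓)  11011-(✓)  111-11  1110-1  11100-  11111-(✓)
size-2^2 implicants → 0-000-  1-010-  1-111-  11-11-  1101--
Unchecked terms (primes): -01010, -10001, -10111, 0-000-, 0-0111, 0-1010, 00-000, 00011-, 001-00, 0010-0, 00110-, 1-010-, 1-111-, 101-10, 11-001, 11-11-, 110-01, 1101--, 111-11, 1110-1, 11100-
Minterm coverage:
  m1 ⊆ 0-000- [E]
  m6 ⊆ 00011- [E]
  m7 ⊆ 0-0111,00011-
  m8 ⊆ 00-000,001-00,0010-0
  m10 ⊆ -01010,0-1010,0010-0
  m12 ⊆ 001-00,00110-
  m13 ⊆ 00110- [E]
  m16 ⊆ 0-000- [E]
  m17 ⊆ -10001,0-000-
  m23 ⊆ -10111,0-0111
  m26 ⊆ 0-1010 [E]
  m36 ⊆ 1-010- [E]
  m37 ⊆ 1-010- [E]
  m42 ⊆ -01010,101-10
  m46 ⊆ 1-111-,101-10
  m47 ⊆ 1-111- [E]
  m49 ⊆ -10001,11-001,110-01
  m52 ⊆ 1-010-,1101--
  m53 ⊆ 1-010-,110-01,1101--
  m54 ⊆ 11-11-,1101--
  m55 ⊆ -10111,11-11-,1101--
  m56 ⊆ 11100- [E]
  m57 ⊆ 11-001,1110-1,11100-
  m59 ⊆ 111-11,1110-1
  m62 ⊆ 1-111-,11-11-
  m63 ⊆ 1-111-,11-11-,111-11
E = {0-000-, 0-1010, 00011-, 00110-, 1-010-, 1-111-, 11100-}
Petrick residual → -01010, -10001, -10111, 00-000, 11-11-, 111-11
Cover = b'cd'ef' + bc'd'e'f + bc'def + a'c'd'e' + a'cd'ef' + a'b'd'e'f' + a'b'c'de + a'b'cde' + ac'de' + acde + abde + abcef + abcd'e'  |cover|=13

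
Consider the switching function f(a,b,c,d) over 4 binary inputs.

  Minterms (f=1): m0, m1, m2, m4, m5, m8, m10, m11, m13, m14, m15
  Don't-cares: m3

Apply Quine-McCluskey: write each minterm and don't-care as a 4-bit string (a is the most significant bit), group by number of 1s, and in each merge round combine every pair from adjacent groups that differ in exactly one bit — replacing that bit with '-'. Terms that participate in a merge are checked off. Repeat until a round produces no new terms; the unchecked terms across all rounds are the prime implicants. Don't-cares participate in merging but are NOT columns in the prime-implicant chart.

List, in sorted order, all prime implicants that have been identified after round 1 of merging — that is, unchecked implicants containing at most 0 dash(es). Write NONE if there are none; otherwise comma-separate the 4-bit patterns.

NONE

Round 0: 0000✓ 0001✓ 0010✓ 0011✓ 0100✓ 0101✓ 1000✓ 1010✓ 1011✓ 1101✓ 1110✓ 1111✓
Round 1: -000✓ -010✓ -011✓ -101 0-00✓ 0-01✓ 00-0✓ 00-1✓ 000-✓ 001-✓ 010-✓ 1-10✓ 1-11✓ 10-0✓ 101-✓ 11-1 111-✓
Round 2: -0-0 -01- 0-0- 00-- 1-1-
PIs = {-0-0, -01-, -101, 0-0-, 00--, 1-1-, 11-1}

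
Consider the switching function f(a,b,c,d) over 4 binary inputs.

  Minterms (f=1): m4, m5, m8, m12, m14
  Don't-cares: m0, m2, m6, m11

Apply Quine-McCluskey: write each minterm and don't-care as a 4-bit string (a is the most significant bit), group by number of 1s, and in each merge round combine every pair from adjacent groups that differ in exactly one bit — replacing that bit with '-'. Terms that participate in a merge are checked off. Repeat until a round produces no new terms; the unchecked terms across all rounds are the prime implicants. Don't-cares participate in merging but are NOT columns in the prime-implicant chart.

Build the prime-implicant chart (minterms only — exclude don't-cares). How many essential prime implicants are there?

[col 0] 0000*, 0010*, 0100*, 0101*, 0110*, 1000*, 1011, 1100*, 1110*
[col 1] -000*, -100*, -110*, 0-00*, 0-10*, 00-0*, 01-0*, 010-, 1-00*, 11-0*
[col 2] --00, -1-0, 0--0
Prime implicants: --00, -1-0, 0--0, 010-, 1011
PI chart (minterm → PIs covering it):
  4 | --00,-1-0,0--0,010-
  5 | 010-  (sole → essential)
  8 | --00  (sole → essential)
  12 | --00,-1-0
  14 | -1-0  (sole → essential)
Essential prime implicants: --00, -1-0, 010-

3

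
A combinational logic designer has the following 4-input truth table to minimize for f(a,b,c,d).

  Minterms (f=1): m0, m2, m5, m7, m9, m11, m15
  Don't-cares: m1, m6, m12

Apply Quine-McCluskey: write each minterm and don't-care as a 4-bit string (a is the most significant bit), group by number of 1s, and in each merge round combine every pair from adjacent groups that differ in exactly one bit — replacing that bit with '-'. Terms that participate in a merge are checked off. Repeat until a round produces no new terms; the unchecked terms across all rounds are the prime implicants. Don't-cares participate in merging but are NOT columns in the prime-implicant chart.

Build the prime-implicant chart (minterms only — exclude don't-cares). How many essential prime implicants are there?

0

Round 0: 0000✓ 0001✓ 0010✓ 0101✓ 0110✓ 0111✓ 1001✓ 1011✓ 1100 1111✓
Round 1: -001 -111 0-01 0-10 00-0 000- 01-1 011- 1-11 10-1
PIs = {-001, -111, 0-01, 0-10, 00-0, 000-, 01-1, 011-, 1-11, 10-1, 1100}
Coverage chart:
  m0: 00-0,000-
  m2: 0-10,00-0
  m5: 0-01,01-1
  m7: -111,01-1,011-
  m9: -001,10-1
  m11: 1-11,10-1
  m15: -111,1-11
(no essential prime implicants)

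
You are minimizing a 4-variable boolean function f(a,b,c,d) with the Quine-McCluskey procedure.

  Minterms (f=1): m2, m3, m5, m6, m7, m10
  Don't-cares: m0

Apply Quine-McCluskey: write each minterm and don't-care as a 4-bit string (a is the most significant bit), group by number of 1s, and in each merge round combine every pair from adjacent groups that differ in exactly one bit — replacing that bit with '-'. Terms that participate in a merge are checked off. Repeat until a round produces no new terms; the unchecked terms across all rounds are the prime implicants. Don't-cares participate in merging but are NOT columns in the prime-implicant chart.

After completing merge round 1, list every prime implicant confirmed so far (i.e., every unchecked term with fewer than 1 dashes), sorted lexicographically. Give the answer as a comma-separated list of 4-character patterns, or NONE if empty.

[col 0] 0000*, 0010*, 0011*, 0101*, 0110*, 0111*, 1010*
[col 1] -010, 0-10*, 0-11*, 00-0, 001-*, 01-1, 011-*
[col 2] 0-1-
Prime implicants: -010, 0-1-, 00-0, 01-1

NONE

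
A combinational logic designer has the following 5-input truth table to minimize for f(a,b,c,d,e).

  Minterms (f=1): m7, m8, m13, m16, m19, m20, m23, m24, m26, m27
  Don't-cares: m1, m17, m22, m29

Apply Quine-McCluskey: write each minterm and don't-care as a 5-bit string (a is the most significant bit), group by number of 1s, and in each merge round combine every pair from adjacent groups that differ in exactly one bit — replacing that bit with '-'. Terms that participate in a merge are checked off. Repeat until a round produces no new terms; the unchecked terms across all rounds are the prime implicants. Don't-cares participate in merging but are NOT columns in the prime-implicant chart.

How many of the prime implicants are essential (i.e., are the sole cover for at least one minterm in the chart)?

Round 0: 00001✓ 00111✓ 01000✓ 01101✓ 10000✓ 10001✓ 10011✓ 10100✓ 10110✓ 10111✓ 11000✓ 11010✓ 11011✓ 11101✓
Round 1: -0001 -0111 -1000 -1101 1-000 1-011 10-00 10-11 100-1 1000- 101-0 1011- 110-0 1101-
PIs = {-0001, -0111, -1000, -1101, 1-000, 1-011, 10-00, 10-11, 100-1, 1000-, 101-0, 1011-, 110-0, 1101-}
Coverage chart:
  m7: -0111 ←essential
  m8: -1000 ←essential
  m13: -1101 ←essential
  m16: 1-000,10-00,1000-
  m19: 1-011,10-11,100-1
  m20: 10-00,101-0
  m23: -0111,10-11,1011-
  m24: -1000,1-000,110-0
  m26: 110-0,1101-
  m27: 1-011,1101-
Essential: -0111, -1000, -1101

3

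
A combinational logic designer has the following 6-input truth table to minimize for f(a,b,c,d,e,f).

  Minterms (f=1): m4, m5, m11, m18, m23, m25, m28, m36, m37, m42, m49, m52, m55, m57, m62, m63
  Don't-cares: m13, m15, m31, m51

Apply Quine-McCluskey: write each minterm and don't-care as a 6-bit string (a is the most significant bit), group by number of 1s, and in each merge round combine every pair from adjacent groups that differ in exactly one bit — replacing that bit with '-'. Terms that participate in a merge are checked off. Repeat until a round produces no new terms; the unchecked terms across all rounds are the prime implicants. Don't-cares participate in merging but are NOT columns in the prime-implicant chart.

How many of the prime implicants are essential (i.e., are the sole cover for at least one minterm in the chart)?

9

size-2^0 implicants → 000100(✓)  000101(✓)  001011(✓)  001101(✓)  001111(✓)  010010  010111(✓)  011001(✓)  011100  011111(✓)  100100(✓)  100101(✓)  101010  110001(✓)  110011(✓)  110100(✓)  110111(✓)  111001(✓)  111110(✓)  111111(✓)
size-2^1 implicants → -00100(✓)  -00101(✓)  -10111(✓)  -11001  -11111(✓)  0-1111  00-101  00010-(✓)  001-11  0011-1  01-111(✓)  1-0100  10010-(✓)  11-001  11-111(✓)  110-11  1100-1  11111-
size-2^2 implicants → -0010-  -1-111
Unchecked terms (primes): -0010-, -1-111, -11001, 0-1111, 00-101, 001-11, 0011-1, 010010, 011100, 1-0100, 101010, 11-001, 110-11, 1100-1, 11111-
Minterm coverage:
  m4 ⊆ -0010- [E]
  m5 ⊆ -0010-,00-101
  m11 ⊆ 001-11 [E]
  m18 ⊆ 010010 [E]
  m23 ⊆ -1-111 [E]
  m25 ⊆ -11001 [E]
  m28 ⊆ 011100 [E]
  m36 ⊆ -0010-,1-0100
  m37 ⊆ -0010- [E]
  m42 ⊆ 101010 [E]
  m49 ⊆ 11-001,1100-1
  m52 ⊆ 1-0100 [E]
  m55 ⊆ -1-111,110-11
  m57 ⊆ -11001,11-001
  m62 ⊆ 11111- [E]
  m63 ⊆ -1-111,11111-
E = {-0010-, -1-111, -11001, 001-11, 010010, 011100, 1-0100, 101010, 11111-}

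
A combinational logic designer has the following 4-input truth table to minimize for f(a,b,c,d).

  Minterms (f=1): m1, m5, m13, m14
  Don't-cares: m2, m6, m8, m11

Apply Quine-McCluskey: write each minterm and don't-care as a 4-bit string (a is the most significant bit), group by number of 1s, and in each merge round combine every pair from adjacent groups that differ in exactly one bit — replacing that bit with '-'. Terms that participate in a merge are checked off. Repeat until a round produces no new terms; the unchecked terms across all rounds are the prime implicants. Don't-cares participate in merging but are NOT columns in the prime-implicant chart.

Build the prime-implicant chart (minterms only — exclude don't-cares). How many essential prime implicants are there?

3

Round 0: 0001✓ 0010✓ 0101✓ 0110✓ 1000 1011 1101✓ 1110✓
Round 1: -101 -110 0-01 0-10
PIs = {-101, -110, 0-01, 0-10, 1000, 1011}
Coverage chart:
  m1: 0-01 ←essential
  m5: -101,0-01
  m13: -101 ←essential
  m14: -110 ←essential
Essential: -101, -110, 0-01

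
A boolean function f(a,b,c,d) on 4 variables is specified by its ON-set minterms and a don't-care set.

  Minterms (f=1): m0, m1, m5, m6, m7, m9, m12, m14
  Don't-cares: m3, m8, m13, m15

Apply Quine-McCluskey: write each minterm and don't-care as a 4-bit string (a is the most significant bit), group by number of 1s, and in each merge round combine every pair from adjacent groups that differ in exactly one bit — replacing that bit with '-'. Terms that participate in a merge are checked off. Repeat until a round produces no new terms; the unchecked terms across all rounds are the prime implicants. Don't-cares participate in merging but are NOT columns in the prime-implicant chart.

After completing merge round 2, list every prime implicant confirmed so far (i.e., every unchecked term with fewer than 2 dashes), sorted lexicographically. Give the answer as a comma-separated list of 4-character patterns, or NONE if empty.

[col 0] 0000*, 0001*, 0011*, 0101*, 0110*, 0111*, 1000*, 1001*, 1100*, 1101*, 1110*, 1111*
[col 1] -000*, -001*, -101*, -110*, -111*, 0-01*, 0-11*, 00-1*, 000-*, 01-1*, 011-*, 1-00*, 1-01*, 100-*, 11-0*, 11-1*, 110-*, 111-*
[col 2] --01, -00-, -1-1, -11-, 0--1, 1-0-, 11--
Prime implicants: --01, -00-, -1-1, -11-, 0--1, 1-0-, 11--

NONE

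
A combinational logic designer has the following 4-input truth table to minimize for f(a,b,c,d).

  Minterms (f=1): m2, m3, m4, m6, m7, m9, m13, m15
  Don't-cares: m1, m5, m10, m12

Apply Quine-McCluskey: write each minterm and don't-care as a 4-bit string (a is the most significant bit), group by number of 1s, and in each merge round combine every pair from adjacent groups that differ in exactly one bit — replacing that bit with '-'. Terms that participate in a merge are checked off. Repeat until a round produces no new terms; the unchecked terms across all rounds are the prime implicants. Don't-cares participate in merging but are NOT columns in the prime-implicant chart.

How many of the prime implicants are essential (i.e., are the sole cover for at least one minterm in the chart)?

[col 0] 0001*, 0010*, 0011*, 0100*, 0101*, 0110*, 0111*, 1001*, 1010*, 1100*, 1101*, 1111*
[col 1] -001*, -010, -100*, -101*, -111*, 0-01*, 0-10*, 0-11*, 00-1*, 001-*, 01-0*, 01-1*, 010-*, 011-*, 1-01*, 11-1*, 110-*
[col 2] --01, -1-1, -10-, 0--1, 0-1-, 01--
Prime implicants: --01, -010, -1-1, -10-, 0--1, 0-1-, 01--
PI chart (minterm → PIs covering it):
  2 | -010,0-1-
  3 | 0--1,0-1-
  4 | -10-,01--
  6 | 0-1-,01--
  7 | -1-1,0--1,0-1-,01--
  9 | --01  (sole → essential)
  13 | --01,-1-1,-10-
  15 | -1-1  (sole → essential)
Essential prime implicants: --01, -1-1

2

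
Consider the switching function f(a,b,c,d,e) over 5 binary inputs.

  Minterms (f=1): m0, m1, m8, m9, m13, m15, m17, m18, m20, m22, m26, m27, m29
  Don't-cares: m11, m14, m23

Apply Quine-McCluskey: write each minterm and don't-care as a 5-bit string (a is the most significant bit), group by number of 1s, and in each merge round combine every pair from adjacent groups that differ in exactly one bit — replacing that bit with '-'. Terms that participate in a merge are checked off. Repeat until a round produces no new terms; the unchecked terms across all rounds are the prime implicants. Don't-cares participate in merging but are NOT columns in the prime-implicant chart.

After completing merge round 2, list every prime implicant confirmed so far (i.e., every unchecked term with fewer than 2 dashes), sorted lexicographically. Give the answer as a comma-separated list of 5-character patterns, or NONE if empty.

-0001, -1011, -1101, 0111-, 1-010, 10-10, 101-0, 1011-, 1101-

size-2^0 implicants → 00000(✓)  00001(✓)  01000(✓)  01001(✓)  01011(✓)  01101(✓)  01110(✓)  01111(✓)  10001(✓)  10010(✓)  10100(✓)  10110(✓)  10111(✓)  11010(✓)  11011(✓)  11101(✓)
size-2^1 implicants → -0001  -1011  -1101  0-000(✓)  0-001(✓)  0000-(✓)  01-01(✓)  01-11(✓)  010-1(✓)  0100-(✓)  011-1(✓)  0111-  1-010  10-10  101-0  1011-  1101-
size-2^2 implicants → 0-00-  01--1
Unchecked terms (primes): -0001, -1011, -1101, 0-00-, 01--1, 0111-, 1-010, 10-10, 101-0, 1011-, 1101-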